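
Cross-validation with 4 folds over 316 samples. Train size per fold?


Fold size = 316/4 = 79
Training per fold = 316 - 79 = 237

237


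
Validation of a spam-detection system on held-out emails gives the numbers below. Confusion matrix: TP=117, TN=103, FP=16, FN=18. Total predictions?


Total = TP + TN + FP + FN
= 117 + 103 + 16 + 18
= 254
(Predicted positive: 133, predicted negative: 121)

254


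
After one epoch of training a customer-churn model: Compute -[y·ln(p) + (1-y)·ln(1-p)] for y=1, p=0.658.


BCE = -[y·ln(p) + (1-y)·ln(1-p)]
= -1·ln(0.658) - 0
= -ln(0.658) = 0.4186

0.4186


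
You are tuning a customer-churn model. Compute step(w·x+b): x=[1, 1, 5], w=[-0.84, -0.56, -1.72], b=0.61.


z = (1)·(-0.84) + (1)·(-0.56) + (5)·(-1.72) + 0.61
  = -9.39
step(z) = 0 (z<0)

0


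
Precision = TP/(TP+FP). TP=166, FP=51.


Precision = TP/(TP+FP)
= 166/(166+51)
= 166/217 = 76.5%

76.5%


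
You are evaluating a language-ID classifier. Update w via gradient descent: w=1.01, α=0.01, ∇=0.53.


w_new = w - α·∇
= 1.01 - 0.01·0.53
= 1.01 - 0.0053
= 1.0047

1.0047


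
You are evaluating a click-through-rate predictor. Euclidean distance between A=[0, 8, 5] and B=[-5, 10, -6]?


d = √((0+ 5)² + (8-10)² + (5+ 6)²)
  = √(25 + 4 + 121)
  = √150 = 12.2474

12.2474


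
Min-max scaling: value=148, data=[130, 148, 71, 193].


min=71, max=193
(148-71)/(193-71) = 77/122 = 0.6311

0.6311


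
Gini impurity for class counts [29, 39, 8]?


Probabilities: [29/76, 39/76, 8/76] ≈ [0.3816, 0.5132, 0.1053]
Σpᵢ² = (841 + 1521 + 64)/76² = 2426/5776
Gini = 1 - Σpᵢ² = 1 - 2426/5776 = 0.58

0.58


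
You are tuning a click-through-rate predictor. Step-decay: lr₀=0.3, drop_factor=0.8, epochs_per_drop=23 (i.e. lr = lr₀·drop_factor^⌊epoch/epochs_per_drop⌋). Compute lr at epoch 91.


n_drops = ⌊91/23⌋ = 3
lr = 0.3·0.8^3 = 0.3·0.512 = 0.1536

0.1536


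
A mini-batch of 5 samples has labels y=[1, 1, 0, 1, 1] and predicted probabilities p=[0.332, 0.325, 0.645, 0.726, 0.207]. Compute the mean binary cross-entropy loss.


L[0] = -ln(0.332) = 1.1026
L[1] = -ln(0.325) = 1.1239
L[2] = -ln(1-0.645) = -ln(0.355) = 1.0356
L[3] = -ln(0.726) = 0.3202
L[4] = -ln(0.207) = 1.575
mean = (1.1026 + 1.1239 + 1.0356 + 0.3202 + 1.575)/5 = 1.0315

1.0315


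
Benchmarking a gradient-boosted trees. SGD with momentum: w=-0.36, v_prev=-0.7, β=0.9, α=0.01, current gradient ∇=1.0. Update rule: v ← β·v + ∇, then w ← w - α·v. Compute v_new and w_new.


v_new = 0.9·-0.7 + 1.0 = -0.63 + 1.0 = 0.37
w_new = -0.36 - 0.01·0.37 = -0.36 - 0.0037 = -0.3637

v_new=0.37, w_new=-0.3637


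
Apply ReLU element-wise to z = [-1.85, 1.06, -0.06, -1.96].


ReLU(-1.85) = max(0, -1.85) = 0.0
ReLU(1.06) = max(0, 1.06) = 1.06
ReLU(-0.06) = max(0, -0.06) = 0.0
ReLU(-1.96) = max(0, -1.96) = 0.0
result = [0.0, 1.06, 0.0, 0.0]

[0.0, 1.06, 0.0, 0.0]


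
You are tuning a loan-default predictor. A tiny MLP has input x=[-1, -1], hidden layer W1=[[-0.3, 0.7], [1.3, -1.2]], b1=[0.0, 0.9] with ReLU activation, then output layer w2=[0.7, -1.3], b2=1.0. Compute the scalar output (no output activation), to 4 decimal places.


z1[0] = (-0.3)·(-1) + (0.7)·(-1) + 0.0 = -0.4
z1[1] = (1.3)·(-1) + (-1.2)·(-1) + 0.9 = 0.8
h = ReLU(z1) = [0.0, 0.8]
output = (0.7)·(0.0) + (-1.3)·(0.8) + 1.0 = -0.04

-0.04


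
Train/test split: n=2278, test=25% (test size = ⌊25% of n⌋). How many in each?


Test = ⌊2278·25/100⌋ = 569
Train = 2278 - 569 = 1709

Train: 1709, Test: 569


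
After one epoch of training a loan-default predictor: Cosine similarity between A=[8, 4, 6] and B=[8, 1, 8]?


A·B = 8·8 + 4·1 + 6·8 = 116
‖A‖ = √116 = 10.7703, ‖B‖ = √129 = 11.3578
cos = 116/(√116·√129) = 116/√14964 = 0.9483

0.9483


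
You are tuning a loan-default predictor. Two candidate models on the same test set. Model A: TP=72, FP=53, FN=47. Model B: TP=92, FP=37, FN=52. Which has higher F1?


Model A: P=72/125=0.576, R=72/119=0.605, F1=2PR/(P+R)=2TP/(2TP+FP+FN)=144/244=0.5902
Model B: P=92/129=0.7132, R=92/144=0.6389, F1=2PR/(P+R)=2TP/(2TP+FP+FN)=184/273=0.674
0.5902 < 0.674 → Model B

Model B


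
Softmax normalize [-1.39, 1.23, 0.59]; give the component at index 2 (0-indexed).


Exponentials: e^-1.39=0.2491, e^1.23=3.4212, e^0.59=1.804
Sum = 5.4743
Softmax = [0.0455, 0.625, 0.3295]
p[2] = 1.804/5.4743 = 0.3295

0.3295


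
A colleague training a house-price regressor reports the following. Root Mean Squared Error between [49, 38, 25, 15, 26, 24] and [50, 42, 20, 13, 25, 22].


MSE = 51/6 = 8.5
RMSE = √(51/6) = 2.9155

2.9155


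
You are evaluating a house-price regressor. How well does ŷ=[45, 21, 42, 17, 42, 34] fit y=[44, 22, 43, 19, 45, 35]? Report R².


ȳ = 34.6667
SS_res = Σ(y-ŷ)² = 17
SS_tot = Σ(y-ȳ)² = 669.33
R² = 1 - SS_res/SS_tot = 1 - 0.0254 = 0.9746

0.9746


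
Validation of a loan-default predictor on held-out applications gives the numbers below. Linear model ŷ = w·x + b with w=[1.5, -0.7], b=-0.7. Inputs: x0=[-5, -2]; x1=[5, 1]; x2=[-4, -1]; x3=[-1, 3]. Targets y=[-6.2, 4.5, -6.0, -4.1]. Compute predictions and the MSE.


ŷ0 = (1.5)·(-5) + (-0.7)·(-2) - 0.7 = -6.8
ŷ1 = (1.5)·(5) + (-0.7)·(1) - 0.7 = 6.1
ŷ2 = (1.5)·(-4) + (-0.7)·(-1) - 0.7 = -6.0
ŷ3 = (1.5)·(-1) + (-0.7)·(3) - 0.7 = -4.3
errors² = [0.36, 2.56, 0.0, 0.04]
MSE = 2.9600/4 = 0.74

0.74


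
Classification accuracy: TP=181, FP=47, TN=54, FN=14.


Accuracy = (TP+TN)/(TP+TN+FP+FN)
= (181+54)/(296)
= 235/296 = 79.39%

79.39%


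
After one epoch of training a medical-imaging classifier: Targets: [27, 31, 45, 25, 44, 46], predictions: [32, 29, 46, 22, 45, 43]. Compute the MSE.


Squared errors: (27-32)²=25, (31-29)²=4, (45-46)²=1, (25-22)²=9, (44-45)²=1, (46-43)²=9
Sum = 49
MSE = 49/6 = 49/6

49/6


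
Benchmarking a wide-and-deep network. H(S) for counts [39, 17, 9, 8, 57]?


Probabilities: [39/130, 17/130, 9/130, 8/130, 57/130] ≈ [0.3, 0.1308, 0.0692, 0.0615, 0.4385]
H = -((39/130)·log₂(39/130) + (17/130)·log₂(17/130) + (9/130)·log₂(9/130) + (8/130)·log₂(8/130) + (57/130)·log₂(57/130))
  = 1.9407 bits

1.9407 bits


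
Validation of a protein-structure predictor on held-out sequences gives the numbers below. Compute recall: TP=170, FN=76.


Recall = TP/(TP+FN)
= 170/(170+76)
= 170/246 = 69.11%

69.11%


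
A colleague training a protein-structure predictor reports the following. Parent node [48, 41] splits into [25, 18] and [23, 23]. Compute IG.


Parent = [48, 41], H_parent = 0.9955
H_left = 0.9808 (n=43), H_right = 1 (n=46)
H_children = (43/89)·0.9808 + (46/89)·1 = 0.9907
IG = 0.9955 - 0.9907 = 0.0048

0.0048


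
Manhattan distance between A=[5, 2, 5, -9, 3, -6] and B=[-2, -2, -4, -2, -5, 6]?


d = |5+ 2| + |2+ 2| + |5+ 4| + |-9+ 2| + |3+ 5| + |-6-6|
  = 7 + 4 + 9 + 7 + 8 + 12
  = 47

47


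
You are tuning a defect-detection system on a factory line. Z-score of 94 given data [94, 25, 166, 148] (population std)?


μ = 108.25, σ = 54.8834
z = (94 - 108.25)/54.8834 = -0.2596

-0.2596


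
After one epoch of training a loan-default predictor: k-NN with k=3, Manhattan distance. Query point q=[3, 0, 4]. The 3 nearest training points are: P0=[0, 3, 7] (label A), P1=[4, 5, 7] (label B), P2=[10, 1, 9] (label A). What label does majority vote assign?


d(q,P0) = 9  (label A)
d(q,P1) = 9  (label B)
d(q,P2) = 13  (label A)
Votes: A=2, B=1
Majority → A

A


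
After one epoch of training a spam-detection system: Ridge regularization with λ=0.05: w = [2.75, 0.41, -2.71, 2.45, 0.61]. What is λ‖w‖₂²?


‖w‖₂² = (2.75)² + (0.41)² + (-2.71)² + (2.45)² + (0.61)²
     = 7.5625 + 0.1681 + 7.3441 + 6.0025 + 0.3721
     = 21.4493
λ·‖w‖₂² = 0.05·21.4493 = 1.072465

1.072465


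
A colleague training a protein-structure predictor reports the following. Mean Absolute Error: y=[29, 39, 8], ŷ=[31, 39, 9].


Absolute errors: |29-31|=2, |39-39|=0, |8-9|=1
Sum = 3
MAE = 3/3 = 1

1


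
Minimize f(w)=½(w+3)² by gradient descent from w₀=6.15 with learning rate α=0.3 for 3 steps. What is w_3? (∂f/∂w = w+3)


step 1: grad = 6.15+3 = 9.15; w = 6.15 - 0.3·(9.15) = 3.405
step 2: grad = 3.405+3 = 6.405; w = 3.405 - 0.3·(6.405) = 1.4835
step 3: grad = 1.4835+3 = 4.4835; w = 1.4835 - 0.3·(4.4835) = 0.13845

0.13845


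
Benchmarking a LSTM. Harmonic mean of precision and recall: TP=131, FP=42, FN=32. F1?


Precision = 131/173 = 0.7572
Recall = 131/163 = 0.8037
F1 = 2·P·R/(P+R) = 2·TP/(2·TP+FP+FN) = 262/(262+42+32) = 262/336 = 0.7798

0.7798


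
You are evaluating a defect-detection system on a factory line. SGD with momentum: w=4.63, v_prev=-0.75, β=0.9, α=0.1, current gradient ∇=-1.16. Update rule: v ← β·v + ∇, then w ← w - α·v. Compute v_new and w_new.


v_new = 0.9·-0.75 - 1.16 = -0.675 - 1.16 = -1.835
w_new = 4.63 - 0.1·-1.835 = 4.63 + 0.1835 = 4.8135

v_new=-1.835, w_new=4.8135


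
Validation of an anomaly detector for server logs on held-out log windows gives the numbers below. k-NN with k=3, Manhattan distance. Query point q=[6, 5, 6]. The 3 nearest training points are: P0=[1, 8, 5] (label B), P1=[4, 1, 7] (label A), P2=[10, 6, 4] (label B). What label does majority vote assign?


d(q,P0) = 9  (label B)
d(q,P1) = 7  (label A)
d(q,P2) = 7  (label B)
Votes: A=1, B=2
Majority → B

B


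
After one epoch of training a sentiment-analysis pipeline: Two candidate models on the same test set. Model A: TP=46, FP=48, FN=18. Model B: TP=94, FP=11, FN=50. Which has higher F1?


Model A: P=46/94=0.4894, R=46/64=0.7188, F1=2PR/(P+R)=2TP/(2TP+FP+FN)=92/158=0.5823
Model B: P=94/105=0.8952, R=94/144=0.6528, F1=2PR/(P+R)=2TP/(2TP+FP+FN)=188/249=0.755
0.5823 < 0.755 → Model B

Model B


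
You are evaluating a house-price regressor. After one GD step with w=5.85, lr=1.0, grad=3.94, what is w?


w_new = w - α·∇
= 5.85 - 1.0·3.94
= 5.85 - 3.94
= 1.91

1.91


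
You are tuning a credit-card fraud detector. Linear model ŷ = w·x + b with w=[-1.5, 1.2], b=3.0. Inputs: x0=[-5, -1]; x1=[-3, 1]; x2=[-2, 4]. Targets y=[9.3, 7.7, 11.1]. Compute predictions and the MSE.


ŷ0 = (-1.5)·(-5) + (1.2)·(-1) + 3.0 = 9.3
ŷ1 = (-1.5)·(-3) + (1.2)·(1) + 3.0 = 8.7
ŷ2 = (-1.5)·(-2) + (1.2)·(4) + 3.0 = 10.8
errors² = [0.0, 1.0, 0.09]
MSE = 1.0900/3 = 0.3633

0.3633


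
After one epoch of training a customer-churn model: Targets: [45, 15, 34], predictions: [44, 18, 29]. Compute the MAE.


Absolute errors: |45-44|=1, |15-18|=3, |34-29|=5
Sum = 9
MAE = 9/3 = 3

3


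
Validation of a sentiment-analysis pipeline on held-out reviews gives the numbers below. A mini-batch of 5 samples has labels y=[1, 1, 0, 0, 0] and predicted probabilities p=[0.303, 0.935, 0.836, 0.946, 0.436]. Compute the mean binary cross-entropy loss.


L[0] = -ln(0.303) = 1.194
L[1] = -ln(0.935) = 0.0672
L[2] = -ln(1-0.836) = -ln(0.164) = 1.8079
L[3] = -ln(1-0.946) = -ln(0.054) = 2.9188
L[4] = -ln(1-0.436) = -ln(0.564) = 0.5727
mean = (1.194 + 0.0672 + 1.8079 + 2.9188 + 0.5727)/5 = 1.3121

1.3121


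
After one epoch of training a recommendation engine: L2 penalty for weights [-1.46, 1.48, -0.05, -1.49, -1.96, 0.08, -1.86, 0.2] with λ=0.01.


‖w‖₂² = (-1.46)² + (1.48)² + (-0.05)² + (-1.49)² + (-1.96)² + (0.08)² + (-1.86)² + (0.2)²
     = 2.1316 + 2.1904 + 0.0025 + 2.2201 + 3.8416 + 0.0064 + 3.4596 + 0.04
     = 13.8922
λ·‖w‖₂² = 0.01·13.8922 = 0.138922

0.138922


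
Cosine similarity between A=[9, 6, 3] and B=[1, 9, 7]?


A·B = 9·1 + 6·9 + 3·7 = 84
‖A‖ = √126 = 11.225, ‖B‖ = √131 = 11.4455
cos = 84/(√126·√131) = 84/√16506 = 0.6538

0.6538


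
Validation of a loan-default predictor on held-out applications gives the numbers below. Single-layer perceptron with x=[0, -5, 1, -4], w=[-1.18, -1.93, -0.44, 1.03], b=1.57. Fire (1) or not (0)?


z = (0)·(-1.18) + (-5)·(-1.93) + (1)·(-0.44) + (-4)·(1.03) + 1.57
  = 6.66
step(z) = 1 (z≥0)

1


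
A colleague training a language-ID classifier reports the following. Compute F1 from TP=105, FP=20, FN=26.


Precision = 105/125 = 0.84
Recall = 105/131 = 0.8015
F1 = 2·P·R/(P+R) = 2·TP/(2·TP+FP+FN) = 210/(210+20+26) = 210/256 = 0.8203

0.8203


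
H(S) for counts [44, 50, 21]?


Probabilities: [44/115, 50/115, 21/115] ≈ [0.3826, 0.4348, 0.1826]
H = -((44/115)·log₂(44/115) + (50/115)·log₂(50/115) + (21/115)·log₂(21/115))
  = 1.5007 bits

1.5007 bits


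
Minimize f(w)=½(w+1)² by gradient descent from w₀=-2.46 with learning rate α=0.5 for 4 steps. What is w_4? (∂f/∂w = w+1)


step 1: grad = -2.46+1 = -1.46; w = -2.46 - 0.5·(-1.46) = -1.73
step 2: grad = -1.73+1 = -0.73; w = -1.73 - 0.5·(-0.73) = -1.365
step 3: grad = -1.365+1 = -0.365; w = -1.365 - 0.5·(-0.365) = -1.1825
step 4: grad = -1.1825+1 = -0.1825; w = -1.1825 - 0.5·(-0.1825) = -1.09125

-1.09125


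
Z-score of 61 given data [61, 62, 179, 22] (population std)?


μ = 81, σ = 58.8345
z = (61 - 81)/58.8345 = -0.3399

-0.3399


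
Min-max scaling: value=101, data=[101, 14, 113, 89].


min=14, max=113
(101-14)/(113-14) = 87/99 = 0.8788

0.8788


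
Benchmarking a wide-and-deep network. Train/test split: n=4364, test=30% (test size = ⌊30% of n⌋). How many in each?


Test = ⌊4364·30/100⌋ = 1309
Train = 4364 - 1309 = 3055

Train: 3055, Test: 1309


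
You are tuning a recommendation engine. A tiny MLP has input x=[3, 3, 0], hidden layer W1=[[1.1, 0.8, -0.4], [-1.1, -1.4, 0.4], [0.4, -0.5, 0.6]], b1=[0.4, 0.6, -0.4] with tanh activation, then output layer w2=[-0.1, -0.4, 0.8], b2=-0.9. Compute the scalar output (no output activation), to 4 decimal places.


z1[0] = (1.1)·(3) + (0.8)·(3) + (-0.4)·(0) + 0.4 = 6.1
z1[1] = (-1.1)·(3) + (-1.4)·(3) + (0.4)·(0) + 0.6 = -6.9
z1[2] = (0.4)·(3) + (-0.5)·(3) + (0.6)·(0) - 0.4 = -0.7
h = tanh(z1) = [1.0, -1.0, -0.6044]
output = (-0.1)·(1.0) + (-0.4)·(-1.0) + (0.8)·(-0.6044) - 0.9 = -1.0835

-1.0835


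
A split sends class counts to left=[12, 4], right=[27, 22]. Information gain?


Parent = [39, 26], H_parent = 0.971
H_left = 0.8113 (n=16), H_right = 0.9925 (n=49)
H_children = (16/65)·0.8113 + (49/65)·0.9925 = 0.9479
IG = 0.971 - 0.9479 = 0.0231

0.0231


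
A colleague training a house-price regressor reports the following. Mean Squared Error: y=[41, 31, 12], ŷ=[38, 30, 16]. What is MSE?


Squared errors: (41-38)²=9, (31-30)²=1, (12-16)²=16
Sum = 26
MSE = 26/3 = 26/3

26/3


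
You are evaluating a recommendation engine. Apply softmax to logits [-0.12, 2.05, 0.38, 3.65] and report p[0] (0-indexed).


Exponentials: e^-0.12=0.8869, e^2.05=7.7679, e^0.38=1.4623, e^3.65=38.4747
Sum = 48.5918
Softmax = [0.0183, 0.1599, 0.0301, 0.7918]
p[0] = 0.8869/48.5918 = 0.0183

0.0183


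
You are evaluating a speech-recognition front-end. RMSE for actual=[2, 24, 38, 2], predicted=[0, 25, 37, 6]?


MSE = 22/4 = 5.5
RMSE = √(22/4) = 2.3452

2.3452


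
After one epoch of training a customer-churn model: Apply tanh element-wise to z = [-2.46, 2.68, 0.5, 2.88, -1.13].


tanh(-2.46) = -0.9855
tanh(2.68) = 0.9906
tanh(0.5) = 0.4621
tanh(2.88) = 0.9937
tanh(-1.13) = -0.811
result = [-0.9855, 0.9906, 0.4621, 0.9937, -0.811]

[-0.9855, 0.9906, 0.4621, 0.9937, -0.811]


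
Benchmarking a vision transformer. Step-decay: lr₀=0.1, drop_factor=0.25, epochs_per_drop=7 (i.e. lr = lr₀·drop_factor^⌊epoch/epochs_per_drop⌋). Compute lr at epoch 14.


n_drops = ⌊14/7⌋ = 2
lr = 0.1·0.25^2 = 0.1·0.0625 = 0.00625

0.00625


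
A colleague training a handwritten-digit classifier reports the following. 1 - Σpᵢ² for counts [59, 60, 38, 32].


Probabilities: [59/189, 60/189, 38/189, 32/189] ≈ [0.3122, 0.3175, 0.2011, 0.1693]
Σpᵢ² = (3481 + 3600 + 1444 + 1024)/189² = 9549/35721
Gini = 1 - Σpᵢ² = 1 - 9549/35721 = 0.7327

0.7327


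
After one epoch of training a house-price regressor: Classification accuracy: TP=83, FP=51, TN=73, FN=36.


Accuracy = (TP+TN)/(TP+TN+FP+FN)
= (83+73)/(243)
= 156/243 = 64.2%

64.2%


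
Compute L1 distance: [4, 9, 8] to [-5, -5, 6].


d = |4+ 5| + |9+ 5| + |8-6|
  = 9 + 14 + 2
  = 25

25


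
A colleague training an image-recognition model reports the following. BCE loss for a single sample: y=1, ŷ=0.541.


BCE = -[y·ln(p) + (1-y)·ln(1-p)]
= -1·ln(0.541) - 0
= -ln(0.541) = 0.6143

0.6143


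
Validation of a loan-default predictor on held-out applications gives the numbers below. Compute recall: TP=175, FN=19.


Recall = TP/(TP+FN)
= 175/(175+19)
= 175/194 = 90.21%

90.21%


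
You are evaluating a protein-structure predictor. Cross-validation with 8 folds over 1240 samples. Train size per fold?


Fold size = 1240/8 = 155
Training per fold = 1240 - 155 = 1085

1085


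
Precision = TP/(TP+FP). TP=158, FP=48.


Precision = TP/(TP+FP)
= 158/(158+48)
= 158/206 = 76.7%

76.7%


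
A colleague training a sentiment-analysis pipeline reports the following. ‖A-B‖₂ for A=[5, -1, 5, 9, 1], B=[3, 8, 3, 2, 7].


d = √((5-3)² + (-1-8)² + (5-3)² + (9-2)² + (1-7)²)
  = √(4 + 81 + 4 + 49 + 36)
  = √174 = 13.1909

13.1909


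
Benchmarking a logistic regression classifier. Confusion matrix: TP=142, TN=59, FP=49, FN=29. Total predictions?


Total = TP + TN + FP + FN
= 142 + 59 + 49 + 29
= 279
(Predicted positive: 191, predicted negative: 88)

279


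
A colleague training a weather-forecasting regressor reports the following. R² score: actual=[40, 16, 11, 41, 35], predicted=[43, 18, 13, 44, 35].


ȳ = 28.6
SS_res = Σ(y-ŷ)² = 26
SS_tot = Σ(y-ȳ)² = 793.2
R² = 1 - SS_res/SS_tot = 1 - 0.0328 = 0.9672

0.9672


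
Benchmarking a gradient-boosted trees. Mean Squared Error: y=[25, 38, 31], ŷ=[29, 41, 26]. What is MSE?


Squared errors: (25-29)²=16, (38-41)²=9, (31-26)²=25
Sum = 50
MSE = 50/3 = 50/3

50/3


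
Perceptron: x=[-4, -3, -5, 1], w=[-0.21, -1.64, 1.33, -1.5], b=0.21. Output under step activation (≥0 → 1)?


z = (-4)·(-0.21) + (-3)·(-1.64) + (-5)·(1.33) + (1)·(-1.5) + 0.21
  = -2.18
step(z) = 0 (z<0)

0


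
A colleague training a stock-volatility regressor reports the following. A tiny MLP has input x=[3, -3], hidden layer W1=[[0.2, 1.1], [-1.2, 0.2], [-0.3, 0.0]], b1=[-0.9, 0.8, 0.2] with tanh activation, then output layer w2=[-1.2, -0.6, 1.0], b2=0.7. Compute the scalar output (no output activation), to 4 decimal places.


z1[0] = (0.2)·(3) + (1.1)·(-3) - 0.9 = -3.6
z1[1] = (-1.2)·(3) + (0.2)·(-3) + 0.8 = -3.4
z1[2] = (-0.3)·(3) + (0.0)·(-3) + 0.2 = -0.7
h = tanh(z1) = [-0.9985, -0.9978, -0.6044]
output = (-1.2)·(-0.9985) + (-0.6)·(-0.9978) + (1.0)·(-0.6044) + 0.7 = 1.8925

1.8925


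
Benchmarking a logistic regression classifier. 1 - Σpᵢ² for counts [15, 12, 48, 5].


Probabilities: [15/80, 12/80, 48/80, 5/80] ≈ [0.1875, 0.15, 0.6, 0.0625]
Σpᵢ² = (225 + 144 + 2304 + 25)/80² = 2698/6400
Gini = 1 - Σpᵢ² = 1 - 2698/6400 = 0.5784

0.5784


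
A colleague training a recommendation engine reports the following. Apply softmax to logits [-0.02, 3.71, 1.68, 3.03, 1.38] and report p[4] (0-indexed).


Exponentials: e^-0.02=0.9802, e^3.71=40.8538, e^1.68=5.3656, e^3.03=20.6972, e^1.38=3.9749
Sum = 71.8717
Softmax = [0.0136, 0.5684, 0.0747, 0.288, 0.0553]
p[4] = 3.9749/71.8717 = 0.0553

0.0553


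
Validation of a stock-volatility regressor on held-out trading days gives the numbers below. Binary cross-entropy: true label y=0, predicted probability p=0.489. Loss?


BCE = -[y·ln(p) + (1-y)·ln(1-p)]
= -0 - 1·ln(1-0.489)
= -ln(0.511) = 0.6714

0.6714


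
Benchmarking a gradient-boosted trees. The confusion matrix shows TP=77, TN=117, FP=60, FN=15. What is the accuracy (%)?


Accuracy = (TP+TN)/(TP+TN+FP+FN)
= (77+117)/(269)
= 194/269 = 72.12%

72.12%


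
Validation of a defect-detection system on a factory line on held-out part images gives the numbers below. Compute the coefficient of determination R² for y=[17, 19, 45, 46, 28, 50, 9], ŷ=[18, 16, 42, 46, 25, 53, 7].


ȳ = 30.5714
SS_res = Σ(y-ŷ)² = 41
SS_tot = Σ(y-ȳ)² = 1613.71
R² = 1 - SS_res/SS_tot = 1 - 0.0254 = 0.9746

0.9746


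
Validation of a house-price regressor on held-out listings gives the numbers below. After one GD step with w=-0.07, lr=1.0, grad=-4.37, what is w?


w_new = w - α·∇
= -0.07 - 1.0·-4.37
= -0.07 + 4.37
= 4.3

4.3


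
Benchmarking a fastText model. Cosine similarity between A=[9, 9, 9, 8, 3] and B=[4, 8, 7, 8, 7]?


A·B = 9·4 + 9·8 + 9·7 + 8·8 + 3·7 = 256
‖A‖ = √316 = 17.7764, ‖B‖ = √242 = 15.5563
cos = 256/(√316·√242) = 256/√76472 = 0.9257

0.9257


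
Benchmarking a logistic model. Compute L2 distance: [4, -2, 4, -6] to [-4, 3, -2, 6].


d = √((4+ 4)² + (-2-3)² + (4+ 2)² + (-6-6)²)
  = √(64 + 25 + 36 + 144)
  = √269 = 16.4012

16.4012


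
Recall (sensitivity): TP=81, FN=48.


Recall = TP/(TP+FN)
= 81/(81+48)
= 81/129 = 62.79%

62.79%


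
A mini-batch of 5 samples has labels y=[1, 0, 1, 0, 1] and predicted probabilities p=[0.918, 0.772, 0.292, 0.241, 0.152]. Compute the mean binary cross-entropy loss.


L[0] = -ln(0.918) = 0.0856
L[1] = -ln(1-0.772) = -ln(0.228) = 1.4784
L[2] = -ln(0.292) = 1.231
L[3] = -ln(1-0.241) = -ln(0.759) = 0.2758
L[4] = -ln(0.152) = 1.8839
mean = (0.0856 + 1.4784 + 1.231 + 0.2758 + 1.8839)/5 = 0.9909

0.9909


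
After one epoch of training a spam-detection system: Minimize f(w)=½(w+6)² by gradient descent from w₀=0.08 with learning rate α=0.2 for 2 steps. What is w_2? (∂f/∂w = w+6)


step 1: grad = 0.08+6 = 6.08; w = 0.08 - 0.2·(6.08) = -1.136
step 2: grad = -1.136+6 = 4.864; w = -1.136 - 0.2·(4.864) = -2.1088

-2.1088


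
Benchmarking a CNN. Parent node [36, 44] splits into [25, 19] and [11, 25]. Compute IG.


Parent = [36, 44], H_parent = 0.9928
H_left = 0.9865 (n=44), H_right = 0.888 (n=36)
H_children = (44/80)·0.9865 + (36/80)·0.888 = 0.9422
IG = 0.9928 - 0.9422 = 0.0506

0.0506


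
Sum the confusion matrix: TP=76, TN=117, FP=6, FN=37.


Total = TP + TN + FP + FN
= 76 + 117 + 6 + 37
= 236
(Predicted positive: 82, predicted negative: 154)

236


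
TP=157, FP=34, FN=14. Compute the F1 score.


Precision = 157/191 = 0.822
Recall = 157/171 = 0.9181
F1 = 2·P·R/(P+R) = 2·TP/(2·TP+FP+FN) = 314/(314+34+14) = 314/362 = 0.8674

0.8674


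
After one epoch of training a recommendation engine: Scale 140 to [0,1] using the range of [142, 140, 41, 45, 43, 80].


min=41, max=142
(140-41)/(142-41) = 99/101 = 0.9802

0.9802


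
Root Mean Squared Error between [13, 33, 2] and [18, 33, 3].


MSE = 26/3 = 8.6667
RMSE = √(26/3) = 2.9439

2.9439


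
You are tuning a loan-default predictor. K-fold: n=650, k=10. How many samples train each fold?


Fold size = 650/10 = 65
Training per fold = 650 - 65 = 585

585


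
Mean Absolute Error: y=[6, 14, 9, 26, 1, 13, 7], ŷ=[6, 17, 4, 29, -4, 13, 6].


Absolute errors: |6-6|=0, |14-17|=3, |9-4|=5, |26-29|=3, |1+ 4|=5, |13-13|=0, |7-6|=1
Sum = 17
MAE = 17/7 = 17/7

17/7


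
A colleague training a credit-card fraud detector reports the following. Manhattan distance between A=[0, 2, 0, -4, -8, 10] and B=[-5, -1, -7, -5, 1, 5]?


d = |0+ 5| + |2+ 1| + |0+ 7| + |-4+ 5| + |-8-1| + |10-5|
  = 5 + 3 + 7 + 1 + 9 + 5
  = 30

30


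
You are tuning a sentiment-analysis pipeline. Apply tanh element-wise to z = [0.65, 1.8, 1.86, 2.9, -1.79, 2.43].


tanh(0.65) = 0.5717
tanh(1.8) = 0.9468
tanh(1.86) = 0.9527
tanh(2.9) = 0.994
tanh(-1.79) = -0.9458
tanh(2.43) = 0.9846
result = [0.5717, 0.9468, 0.9527, 0.994, -0.9458, 0.9846]

[0.5717, 0.9468, 0.9527, 0.994, -0.9458, 0.9846]


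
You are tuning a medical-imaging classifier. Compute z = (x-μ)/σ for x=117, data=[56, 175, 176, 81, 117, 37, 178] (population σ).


μ = 117.1429, σ = 56.0393
z = (117 - 117.1429)/56.0393 = -0.0025

-0.0025


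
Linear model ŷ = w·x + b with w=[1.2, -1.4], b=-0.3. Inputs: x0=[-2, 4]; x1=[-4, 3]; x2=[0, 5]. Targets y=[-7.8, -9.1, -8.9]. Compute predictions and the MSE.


ŷ0 = (1.2)·(-2) + (-1.4)·(4) - 0.3 = -8.3
ŷ1 = (1.2)·(-4) + (-1.4)·(3) - 0.3 = -9.3
ŷ2 = (1.2)·(0) + (-1.4)·(5) - 0.3 = -7.3
errors² = [0.25, 0.04, 2.56]
MSE = 2.8500/3 = 0.95

0.95


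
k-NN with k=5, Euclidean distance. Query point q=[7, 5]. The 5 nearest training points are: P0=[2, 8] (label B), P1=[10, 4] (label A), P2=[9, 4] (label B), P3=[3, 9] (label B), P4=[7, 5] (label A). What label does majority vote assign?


d(q,P0) = 5.831  (label B)
d(q,P1) = 3.1623  (label A)
d(q,P2) = 2.2361  (label B)
d(q,P3) = 5.6569  (label B)
d(q,P4) = 0.0  (label A)
Votes: A=2, B=3
Majority → B

B


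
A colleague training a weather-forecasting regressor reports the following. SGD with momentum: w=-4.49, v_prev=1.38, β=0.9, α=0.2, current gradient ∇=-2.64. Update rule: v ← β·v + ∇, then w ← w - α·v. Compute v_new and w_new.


v_new = 0.9·1.38 - 2.64 = 1.242 - 2.64 = -1.398
w_new = -4.49 - 0.2·-1.398 = -4.49 + 0.2796 = -4.2104

v_new=-1.398, w_new=-4.2104


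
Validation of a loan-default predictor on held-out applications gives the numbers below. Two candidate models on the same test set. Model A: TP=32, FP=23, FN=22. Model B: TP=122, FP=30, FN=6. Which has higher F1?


Model A: P=32/55=0.5818, R=32/54=0.5926, F1=2PR/(P+R)=2TP/(2TP+FP+FN)=64/109=0.5872
Model B: P=122/152=0.8026, R=122/128=0.9531, F1=2PR/(P+R)=2TP/(2TP+FP+FN)=244/280=0.8714
0.5872 < 0.8714 → Model B

Model B


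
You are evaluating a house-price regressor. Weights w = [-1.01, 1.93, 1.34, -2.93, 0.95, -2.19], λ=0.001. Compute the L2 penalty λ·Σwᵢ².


‖w‖₂² = (-1.01)² + (1.93)² + (1.34)² + (-2.93)² + (0.95)² + (-2.19)²
     = 1.0201 + 3.7249 + 1.7956 + 8.5849 + 0.9025 + 4.7961
     = 20.8241
λ·‖w‖₂² = 0.001·20.8241 = 0.020824

0.020824


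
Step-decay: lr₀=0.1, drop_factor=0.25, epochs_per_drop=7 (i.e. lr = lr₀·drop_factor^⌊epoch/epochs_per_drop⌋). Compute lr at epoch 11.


n_drops = ⌊11/7⌋ = 1
lr = 0.1·0.25^1 = 0.1·0.25 = 0.025

0.025


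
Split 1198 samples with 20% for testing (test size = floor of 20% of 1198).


Test = ⌊1198·20/100⌋ = 239
Train = 1198 - 239 = 959

Train: 959, Test: 239


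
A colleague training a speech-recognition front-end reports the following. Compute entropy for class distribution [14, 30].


Probabilities: [14/44, 30/44] ≈ [0.3182, 0.6818]
H = -((14/44)·log₂(14/44) + (30/44)·log₂(30/44))
  = 0.9024 bits

0.9024 bits


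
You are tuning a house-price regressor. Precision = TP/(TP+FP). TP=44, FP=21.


Precision = TP/(TP+FP)
= 44/(44+21)
= 44/65 = 67.69%

67.69%


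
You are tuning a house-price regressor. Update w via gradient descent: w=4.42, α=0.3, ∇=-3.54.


w_new = w - α·∇
= 4.42 - 0.3·-3.54
= 4.42 + 1.062
= 5.482

5.482


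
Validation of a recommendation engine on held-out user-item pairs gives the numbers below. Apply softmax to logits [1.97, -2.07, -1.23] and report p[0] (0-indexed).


Exponentials: e^1.97=7.1707, e^-2.07=0.1262, e^-1.23=0.2923
Sum = 7.5892
Softmax = [0.9449, 0.0166, 0.0385]
p[0] = 7.1707/7.5892 = 0.9449

0.9449


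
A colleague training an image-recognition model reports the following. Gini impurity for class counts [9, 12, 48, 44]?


Probabilities: [9/113, 12/113, 48/113, 44/113] ≈ [0.0796, 0.1062, 0.4248, 0.3894]
Σpᵢ² = (81 + 144 + 2304 + 1936)/113² = 4465/12769
Gini = 1 - Σpᵢ² = 1 - 4465/12769 = 0.6503

0.6503


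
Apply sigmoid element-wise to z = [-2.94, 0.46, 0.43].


σ(-2.94) = 1/(1+e^2.94) = 0.0502
σ(0.46) = 1/(1+e^-0.46) = 0.613
σ(0.43) = 1/(1+e^-0.43) = 0.6059
result = [0.0502, 0.613, 0.6059]

[0.0502, 0.613, 0.6059]


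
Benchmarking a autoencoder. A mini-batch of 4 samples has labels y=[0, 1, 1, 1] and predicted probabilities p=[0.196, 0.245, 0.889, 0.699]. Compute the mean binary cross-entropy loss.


L[0] = -ln(1-0.196) = -ln(0.804) = 0.2182
L[1] = -ln(0.245) = 1.4065
L[2] = -ln(0.889) = 0.1177
L[3] = -ln(0.699) = 0.3581
mean = (0.2182 + 1.4065 + 0.1177 + 0.3581)/4 = 0.5251

0.5251


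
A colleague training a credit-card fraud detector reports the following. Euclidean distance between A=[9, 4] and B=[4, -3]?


d = √((9-4)² + (4+ 3)²)
  = √(25 + 49)
  = √74 = 8.6023

8.6023


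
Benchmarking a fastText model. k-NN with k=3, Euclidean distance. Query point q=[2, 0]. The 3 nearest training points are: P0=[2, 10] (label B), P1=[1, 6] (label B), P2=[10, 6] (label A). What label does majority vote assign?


d(q,P0) = 10.0  (label B)
d(q,P1) = 6.0828  (label B)
d(q,P2) = 10.0  (label A)
Votes: A=1, B=2
Majority → B

B


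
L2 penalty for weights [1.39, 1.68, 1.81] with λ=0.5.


‖w‖₂² = (1.39)² + (1.68)² + (1.81)²
     = 1.9321 + 2.8224 + 3.2761
     = 8.0306
λ·‖w‖₂² = 0.5·8.0306 = 4.0153

4.0153


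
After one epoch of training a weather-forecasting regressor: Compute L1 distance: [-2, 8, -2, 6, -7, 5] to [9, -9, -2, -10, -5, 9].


d = |-2-9| + |8+ 9| + |-2+ 2| + |6+ 10| + |-7+ 5| + |5-9|
  = 11 + 17 + 0 + 16 + 2 + 4
  = 50

50


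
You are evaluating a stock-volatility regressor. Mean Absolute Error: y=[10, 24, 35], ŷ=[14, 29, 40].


Absolute errors: |10-14|=4, |24-29|=5, |35-40|=5
Sum = 14
MAE = 14/3 = 14/3

14/3


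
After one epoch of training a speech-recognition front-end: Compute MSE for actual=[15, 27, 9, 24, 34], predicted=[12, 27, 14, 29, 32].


Squared errors: (15-12)²=9, (27-27)²=0, (9-14)²=25, (24-29)²=25, (34-32)²=4
Sum = 63
MSE = 63/5 = 63/5

63/5


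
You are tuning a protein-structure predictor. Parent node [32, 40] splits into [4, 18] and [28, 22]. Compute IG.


Parent = [32, 40], H_parent = 0.9911
H_left = 0.684 (n=22), H_right = 0.9896 (n=50)
H_children = (22/72)·0.684 + (50/72)·0.9896 = 0.8962
IG = 0.9911 - 0.8962 = 0.0949

0.0949


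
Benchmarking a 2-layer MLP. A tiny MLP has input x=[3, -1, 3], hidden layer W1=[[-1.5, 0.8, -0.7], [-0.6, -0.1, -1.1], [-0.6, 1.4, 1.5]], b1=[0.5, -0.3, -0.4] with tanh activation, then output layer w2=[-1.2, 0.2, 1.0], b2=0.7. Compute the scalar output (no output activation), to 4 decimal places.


z1[0] = (-1.5)·(3) + (0.8)·(-1) + (-0.7)·(3) + 0.5 = -6.9
z1[1] = (-0.6)·(3) + (-0.1)·(-1) + (-1.1)·(3) - 0.3 = -5.3
z1[2] = (-0.6)·(3) + (1.4)·(-1) + (1.5)·(3) - 0.4 = 0.9
h = tanh(z1) = [-1.0, -1.0, 0.7163]
output = (-1.2)·(-1.0) + (0.2)·(-1.0) + (1.0)·(0.7163) + 0.7 = 2.4163

2.4163


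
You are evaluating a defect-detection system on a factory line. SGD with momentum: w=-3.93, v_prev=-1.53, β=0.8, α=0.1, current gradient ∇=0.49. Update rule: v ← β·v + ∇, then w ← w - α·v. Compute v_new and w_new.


v_new = 0.8·-1.53 + 0.49 = -1.224 + 0.49 = -0.734
w_new = -3.93 - 0.1·-0.734 = -3.93 + 0.0734 = -3.8566

v_new=-0.734, w_new=-3.8566


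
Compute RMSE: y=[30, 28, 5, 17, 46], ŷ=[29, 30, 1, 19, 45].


MSE = 26/5 = 5.2
RMSE = √(26/5) = 2.2804

2.2804


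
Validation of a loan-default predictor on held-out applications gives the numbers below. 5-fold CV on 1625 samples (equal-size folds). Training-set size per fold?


Fold size = 1625/5 = 325
Training per fold = 1625 - 325 = 1300

1300


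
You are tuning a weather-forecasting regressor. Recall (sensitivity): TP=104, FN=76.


Recall = TP/(TP+FN)
= 104/(104+76)
= 104/180 = 57.78%

57.78%


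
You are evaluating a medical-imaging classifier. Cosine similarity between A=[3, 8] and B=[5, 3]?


A·B = 3·5 + 8·3 = 39
‖A‖ = √73 = 8.544, ‖B‖ = √34 = 5.831
cos = 39/(√73·√34) = 39/√2482 = 0.7828

0.7828


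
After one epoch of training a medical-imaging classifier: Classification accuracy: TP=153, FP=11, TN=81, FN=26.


Accuracy = (TP+TN)/(TP+TN+FP+FN)
= (153+81)/(271)
= 234/271 = 86.35%

86.35%


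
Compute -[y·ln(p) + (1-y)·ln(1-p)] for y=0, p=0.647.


BCE = -[y·ln(p) + (1-y)·ln(1-p)]
= -0 - 1·ln(1-0.647)
= -ln(0.353) = 1.0413

1.0413


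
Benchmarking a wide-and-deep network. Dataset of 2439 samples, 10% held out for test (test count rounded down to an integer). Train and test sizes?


Test = ⌊2439·10/100⌋ = 243
Train = 2439 - 243 = 2196

Train: 2196, Test: 243


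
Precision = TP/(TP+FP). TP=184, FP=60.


Precision = TP/(TP+FP)
= 184/(184+60)
= 184/244 = 75.41%

75.41%


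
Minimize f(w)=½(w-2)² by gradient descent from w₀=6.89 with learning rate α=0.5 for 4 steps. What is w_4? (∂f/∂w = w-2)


step 1: grad = 6.89-2 = 4.89; w = 6.89 - 0.5·(4.89) = 4.445
step 2: grad = 4.445-2 = 2.445; w = 4.445 - 0.5·(2.445) = 3.2225
step 3: grad = 3.2225-2 = 1.2225; w = 3.2225 - 0.5·(1.2225) = 2.61125
step 4: grad = 2.61125-2 = 0.61125; w = 2.61125 - 0.5·(0.61125) = 2.305625

2.305625


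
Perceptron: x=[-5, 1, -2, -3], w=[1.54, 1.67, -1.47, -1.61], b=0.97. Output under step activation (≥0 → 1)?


z = (-5)·(1.54) + (1)·(1.67) + (-2)·(-1.47) + (-3)·(-1.61) + 0.97
  = 2.71
step(z) = 1 (z≥0)

1


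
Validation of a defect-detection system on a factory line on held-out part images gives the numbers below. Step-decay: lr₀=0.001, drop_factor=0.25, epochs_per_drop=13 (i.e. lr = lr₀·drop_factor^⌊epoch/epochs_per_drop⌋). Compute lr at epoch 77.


n_drops = ⌊77/13⌋ = 5
lr = 0.001·0.25^5 = 0.001·0.0009765625 = 0.0000009765625

0.0000009765625


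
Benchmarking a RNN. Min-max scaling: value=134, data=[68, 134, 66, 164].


min=66, max=164
(134-66)/(164-66) = 68/98 = 0.6939

0.6939


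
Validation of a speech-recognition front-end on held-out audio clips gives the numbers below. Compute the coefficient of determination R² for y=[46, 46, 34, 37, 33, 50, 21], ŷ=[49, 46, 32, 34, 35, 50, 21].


ȳ = 38.1429
SS_res = Σ(y-ŷ)² = 26
SS_tot = Σ(y-ȳ)² = 602.86
R² = 1 - SS_res/SS_tot = 1 - 0.0431 = 0.9569

0.9569


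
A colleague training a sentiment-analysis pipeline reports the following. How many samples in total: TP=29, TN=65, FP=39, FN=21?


Total = TP + TN + FP + FN
= 29 + 65 + 39 + 21
= 154
(Predicted positive: 68, predicted negative: 86)

154


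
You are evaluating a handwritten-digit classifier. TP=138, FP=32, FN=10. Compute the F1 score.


Precision = 138/170 = 0.8118
Recall = 138/148 = 0.9324
F1 = 2·P·R/(P+R) = 2·TP/(2·TP+FP+FN) = 276/(276+32+10) = 276/318 = 0.8679

0.8679


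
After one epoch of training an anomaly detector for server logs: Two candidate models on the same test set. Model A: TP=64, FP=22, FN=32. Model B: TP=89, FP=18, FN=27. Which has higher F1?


Model A: P=64/86=0.7442, R=64/96=0.6667, F1=2PR/(P+R)=2TP/(2TP+FP+FN)=128/182=0.7033
Model B: P=89/107=0.8318, R=89/116=0.7672, F1=2PR/(P+R)=2TP/(2TP+FP+FN)=178/223=0.7982
0.7033 < 0.7982 → Model B

Model B


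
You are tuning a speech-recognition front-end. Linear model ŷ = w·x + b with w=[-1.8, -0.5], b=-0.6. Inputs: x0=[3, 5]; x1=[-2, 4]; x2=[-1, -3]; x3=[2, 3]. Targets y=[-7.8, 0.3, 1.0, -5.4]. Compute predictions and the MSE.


ŷ0 = (-1.8)·(3) + (-0.5)·(5) - 0.6 = -8.5
ŷ1 = (-1.8)·(-2) + (-0.5)·(4) - 0.6 = 1.0
ŷ2 = (-1.8)·(-1) + (-0.5)·(-3) - 0.6 = 2.7
ŷ3 = (-1.8)·(2) + (-0.5)·(3) - 0.6 = -5.7
errors² = [0.49, 0.49, 2.89, 0.09]
MSE = 3.9600/4 = 0.99

0.99


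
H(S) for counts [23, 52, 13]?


Probabilities: [23/88, 52/88, 13/88] ≈ [0.2614, 0.5909, 0.1477]
H = -((23/88)·log₂(23/88) + (52/88)·log₂(52/88) + (13/88)·log₂(13/88))
  = 1.362 bits

1.362 bits


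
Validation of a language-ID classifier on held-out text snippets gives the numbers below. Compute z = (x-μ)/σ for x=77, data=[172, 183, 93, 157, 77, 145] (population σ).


μ = 137.8333, σ = 39.4479
z = (77 - 137.8333)/39.4479 = -1.5421

-1.5421


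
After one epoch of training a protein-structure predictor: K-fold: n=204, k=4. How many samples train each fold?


Fold size = 204/4 = 51
Training per fold = 204 - 51 = 153

153


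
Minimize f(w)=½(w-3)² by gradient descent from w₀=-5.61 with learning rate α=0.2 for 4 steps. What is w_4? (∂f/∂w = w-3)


step 1: grad = -5.61-3 = -8.61; w = -5.61 - 0.2·(-8.61) = -3.888
step 2: grad = -3.888-3 = -6.888; w = -3.888 - 0.2·(-6.888) = -2.5104
step 3: grad = -2.5104-3 = -5.5104; w = -2.5104 - 0.2·(-5.5104) = -1.40832
step 4: grad = -1.40832-3 = -4.40832; w = -1.40832 - 0.2·(-4.40832) = -0.526656

-0.526656


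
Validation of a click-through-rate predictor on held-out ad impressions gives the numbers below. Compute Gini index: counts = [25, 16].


Probabilities: [25/41, 16/41] ≈ [0.6098, 0.3902]
Σpᵢ² = (625 + 256)/41² = 881/1681
Gini = 1 - Σpᵢ² = 1 - 881/1681 = 0.4759

0.4759


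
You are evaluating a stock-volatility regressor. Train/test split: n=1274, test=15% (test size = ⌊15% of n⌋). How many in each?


Test = ⌊1274·15/100⌋ = 191
Train = 1274 - 191 = 1083

Train: 1083, Test: 191


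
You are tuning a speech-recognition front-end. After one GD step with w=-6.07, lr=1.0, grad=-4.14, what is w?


w_new = w - α·∇
= -6.07 - 1.0·-4.14
= -6.07 + 4.14
= -1.93

-1.93


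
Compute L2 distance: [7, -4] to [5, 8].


d = √((7-5)² + (-4-8)²)
  = √(4 + 144)
  = √148 = 12.1655

12.1655


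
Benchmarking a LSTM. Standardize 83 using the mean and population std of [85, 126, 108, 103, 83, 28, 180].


μ = 101.8571, σ = 42.8
z = (83 - 101.8571)/42.8 = -0.4406

-0.4406


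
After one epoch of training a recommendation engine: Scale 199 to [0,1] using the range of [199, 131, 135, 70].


min=70, max=199
(199-70)/(199-70) = 129/129 = 1.0

1.0


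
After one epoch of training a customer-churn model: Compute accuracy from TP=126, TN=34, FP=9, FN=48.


Accuracy = (TP+TN)/(TP+TN+FP+FN)
= (126+34)/(217)
= 160/217 = 73.73%

73.73%


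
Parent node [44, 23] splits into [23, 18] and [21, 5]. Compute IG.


Parent = [44, 23], H_parent = 0.9279
H_left = 0.9892 (n=41), H_right = 0.7063 (n=26)
H_children = (41/67)·0.9892 + (26/67)·0.7063 = 0.8794
IG = 0.9279 - 0.8794 = 0.0485

0.0485


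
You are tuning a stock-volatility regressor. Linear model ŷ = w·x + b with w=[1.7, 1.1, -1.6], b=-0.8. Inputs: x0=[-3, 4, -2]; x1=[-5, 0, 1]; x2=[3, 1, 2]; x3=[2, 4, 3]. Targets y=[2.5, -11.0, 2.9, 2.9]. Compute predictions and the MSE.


ŷ0 = (1.7)·(-3) + (1.1)·(4) + (-1.6)·(-2) - 0.8 = 1.7
ŷ1 = (1.7)·(-5) + (1.1)·(0) + (-1.6)·(1) - 0.8 = -10.9
ŷ2 = (1.7)·(3) + (1.1)·(1) + (-1.6)·(2) - 0.8 = 2.2
ŷ3 = (1.7)·(2) + (1.1)·(4) + (-1.6)·(3) - 0.8 = 2.2
errors² = [0.64, 0.01, 0.49, 0.49]
MSE = 1.6300/4 = 0.4075

0.4075


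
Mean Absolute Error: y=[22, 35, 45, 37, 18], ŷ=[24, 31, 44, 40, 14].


Absolute errors: |22-24|=2, |35-31|=4, |45-44|=1, |37-40|=3, |18-14|=4
Sum = 14
MAE = 14/5 = 14/5

14/5


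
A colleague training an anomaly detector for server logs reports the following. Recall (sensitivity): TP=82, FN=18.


Recall = TP/(TP+FN)
= 82/(82+18)
= 82/100 = 82.0%

82.0%


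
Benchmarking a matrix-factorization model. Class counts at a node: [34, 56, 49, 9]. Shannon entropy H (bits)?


Probabilities: [34/148, 56/148, 49/148, 9/148] ≈ [0.2297, 0.3784, 0.3311, 0.0608]
H = -((34/148)·log₂(34/148) + (56/148)·log₂(56/148) + (49/148)·log₂(49/148) + (9/148)·log₂(9/148))
  = 1.7916 bits

1.7916 bits


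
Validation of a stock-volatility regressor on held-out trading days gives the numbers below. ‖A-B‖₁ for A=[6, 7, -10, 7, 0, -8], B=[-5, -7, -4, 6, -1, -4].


d = |6+ 5| + |7+ 7| + |-10+ 4| + |7-6| + |0+ 1| + |-8+ 4|
  = 11 + 14 + 6 + 1 + 1 + 4
  = 37

37


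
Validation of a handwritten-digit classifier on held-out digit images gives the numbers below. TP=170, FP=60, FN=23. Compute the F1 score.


Precision = 170/230 = 0.7391
Recall = 170/193 = 0.8808
F1 = 2·P·R/(P+R) = 2·TP/(2·TP+FP+FN) = 340/(340+60+23) = 340/423 = 0.8038

0.8038
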